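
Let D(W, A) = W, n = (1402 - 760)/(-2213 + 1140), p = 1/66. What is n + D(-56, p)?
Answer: -60730/1073 ≈ -56.598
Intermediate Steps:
p = 1/66 ≈ 0.015152
n = -642/1073 (n = 642/(-1073) = 642*(-1/1073) = -642/1073 ≈ -0.59832)
n + D(-56, p) = -642/1073 - 56 = -60730/1073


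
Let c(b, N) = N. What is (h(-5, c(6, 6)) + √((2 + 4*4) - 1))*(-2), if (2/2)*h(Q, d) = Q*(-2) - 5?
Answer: -10 - 2*√17 ≈ -18.246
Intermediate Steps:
h(Q, d) = -5 - 2*Q (h(Q, d) = Q*(-2) - 5 = -2*Q - 5 = -5 - 2*Q)
(h(-5, c(6, 6)) + √((2 + 4*4) - 1))*(-2) = ((-5 - 2*(-5)) + √((2 + 4*4) - 1))*(-2) = ((-5 + 10) + √((2 + 16) - 1))*(-2) = (5 + √(18 - 1))*(-2) = (5 + √17)*(-2) = -10 - 2*√17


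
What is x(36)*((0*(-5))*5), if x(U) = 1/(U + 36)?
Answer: 0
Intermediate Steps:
x(U) = 1/(36 + U)
x(36)*((0*(-5))*5) = ((0*(-5))*5)/(36 + 36) = (0*5)/72 = (1/72)*0 = 0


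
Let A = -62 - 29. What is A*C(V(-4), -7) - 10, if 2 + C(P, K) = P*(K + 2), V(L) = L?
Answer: -1648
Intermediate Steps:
A = -91
C(P, K) = -2 + P*(2 + K) (C(P, K) = -2 + P*(K + 2) = -2 + P*(2 + K))
A*C(V(-4), -7) - 10 = -91*(-2 + 2*(-4) - 7*(-4)) - 10 = -91*(-2 - 8 + 28) - 10 = -91*18 - 10 = -1638 - 10 = -1648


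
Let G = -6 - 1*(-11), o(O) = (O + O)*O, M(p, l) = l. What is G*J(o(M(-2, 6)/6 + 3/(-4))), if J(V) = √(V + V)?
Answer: 5/2 ≈ 2.5000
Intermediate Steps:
o(O) = 2*O² (o(O) = (2*O)*O = 2*O²)
J(V) = √2*√V (J(V) = √(2*V) = √2*√V)
G = 5 (G = -6 + 11 = 5)
G*J(o(M(-2, 6)/6 + 3/(-4))) = 5*(√2*√(2*(6/6 + 3/(-4))²)) = 5*(√2*√(2*(6*(⅙) + 3*(-¼))²)) = 5*(√2*√(2*(1 - ¾)²)) = 5*(√2*√(2*(¼)²)) = 5*(√2*√(2*(1/16))) = 5*(√2*√(⅛)) = 5*(√2*(√2/4)) = 5*(½) = 5/2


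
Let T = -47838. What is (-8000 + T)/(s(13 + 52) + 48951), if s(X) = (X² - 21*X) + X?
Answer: -27919/25938 ≈ -1.0764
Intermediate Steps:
s(X) = X² - 20*X
(-8000 + T)/(s(13 + 52) + 48951) = (-8000 - 47838)/((13 + 52)*(-20 + (13 + 52)) + 48951) = -55838/(65*(-20 + 65) + 48951) = -55838/(65*45 + 48951) = -55838/(2925 + 48951) = -55838/51876 = -55838*1/51876 = -27919/25938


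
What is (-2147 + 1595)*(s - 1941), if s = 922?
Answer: 562488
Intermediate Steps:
(-2147 + 1595)*(s - 1941) = (-2147 + 1595)*(922 - 1941) = -552*(-1019) = 562488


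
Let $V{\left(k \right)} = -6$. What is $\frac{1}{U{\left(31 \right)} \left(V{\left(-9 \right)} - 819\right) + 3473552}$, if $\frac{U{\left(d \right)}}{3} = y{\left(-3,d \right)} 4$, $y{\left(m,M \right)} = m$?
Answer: $\frac{1}{3503252} \approx 2.8545 \cdot 10^{-7}$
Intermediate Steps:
$U{\left(d \right)} = -36$ ($U{\left(d \right)} = 3 \left(\left(-3\right) 4\right) = 3 \left(-12\right) = -36$)
$\frac{1}{U{\left(31 \right)} \left(V{\left(-9 \right)} - 819\right) + 3473552} = \frac{1}{- 36 \left(-6 - 819\right) + 3473552} = \frac{1}{\left(-36\right) \left(-825\right) + 3473552} = \frac{1}{29700 + 3473552} = \frac{1}{3503252}$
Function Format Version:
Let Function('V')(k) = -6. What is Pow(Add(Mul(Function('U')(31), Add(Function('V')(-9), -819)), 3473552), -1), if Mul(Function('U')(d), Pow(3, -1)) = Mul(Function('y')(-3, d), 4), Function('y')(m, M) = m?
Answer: Rational(1, 3503252) ≈ 2.8545e-7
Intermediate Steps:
Function('U')(d) = -36 (Function('U')(d) = Mul(3, Mul(-3, 4)) = Mul(3, -12) = -36)
Pow(Add(Mul(Function('U')(31), Add(Function('V')(-9), -819)), 3473552), -1) = Pow(Add(Mul(-36, Add(-6, -819)), 3473552), -1) = Pow(Add(Mul(-36, -825), 3473552), -1) = Pow(Add(29700, 3473552), -1) = Pow(3503252, -1) = Rational(1, 3503252)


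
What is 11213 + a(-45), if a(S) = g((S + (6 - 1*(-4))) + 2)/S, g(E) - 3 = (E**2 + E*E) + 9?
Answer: 33493/3 ≈ 11164.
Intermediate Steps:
g(E) = 12 + 2*E**2 (g(E) = 3 + ((E**2 + E*E) + 9) = 3 + ((E**2 + E**2) + 9) = 3 + (2*E**2 + 9) = 3 + (9 + 2*E**2) = 12 + 2*E**2)
a(S) = (12 + 2*(12 + S)**2)/S (a(S) = (12 + 2*((S + (6 - 1*(-4))) + 2)**2)/S = (12 + 2*((S + (6 + 4)) + 2)**2)/S = (12 + 2*((S + 10) + 2)**2)/S = (12 + 2*((10 + S) + 2)**2)/S = (12 + 2*(12 + S)**2)/S)
11213 + a(-45) = 11213 + 2*(6 + (12 - 45)**2)/(-45) = 11213 + 2*(-1/45)*(6 + (-33)**2) = 11213 + 2*(-1/45)*(6 + 1089) = 11213 + 2*(-1/45)*1095 = 11213 - 146/3 = 33493/3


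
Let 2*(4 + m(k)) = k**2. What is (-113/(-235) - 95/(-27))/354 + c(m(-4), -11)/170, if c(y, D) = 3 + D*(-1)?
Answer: 1787987/19092105 ≈ 0.093651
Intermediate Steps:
m(k) = -4 + k**2/2
c(y, D) = 3 - D
(-113/(-235) - 95/(-27))/354 + c(m(-4), -11)/170 = (-113/(-235) - 95/(-27))/354 + (3 - 1*(-11))/170 = (-113*(-1/235) - 95*(-1/27))*(1/354) + (3 + 11)*(1/170) = (113/235 + 95/27)*(1/354) + 14*(1/170) = (25376/6345)*(1/354) + 7/85 = 12688/1123065 + 7/85 = 1787987/19092105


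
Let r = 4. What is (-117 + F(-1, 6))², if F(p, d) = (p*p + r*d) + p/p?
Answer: 8281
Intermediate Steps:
F(p, d) = 1 + p² + 4*d (F(p, d) = (p*p + 4*d) + p/p = (p² + 4*d) + 1 = 1 + p² + 4*d)
(-117 + F(-1, 6))² = (-117 + (1 + (-1)² + 4*6))² = (-117 + (1 + 1 + 24))² = (-117 + 26)² = (-91)² = 8281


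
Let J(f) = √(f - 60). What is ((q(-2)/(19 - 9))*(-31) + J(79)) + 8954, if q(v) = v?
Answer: 44801/5 + √19 ≈ 8964.6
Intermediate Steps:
J(f) = √(-60 + f)
((q(-2)/(19 - 9))*(-31) + J(79)) + 8954 = ((-2/(19 - 9))*(-31) + √(-60 + 79)) + 8954 = ((-2/10)*(-31) + √19) + 8954 = (((⅒)*(-2))*(-31) + √19) + 8954 = (-⅕*(-31) + √19) + 8954 = (31/5 + √19) + 8954 = 44801/5 + √19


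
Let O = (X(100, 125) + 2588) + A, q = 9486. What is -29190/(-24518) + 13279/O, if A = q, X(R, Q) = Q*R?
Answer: 521444791/301252666 ≈ 1.7309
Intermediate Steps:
A = 9486
O = 24574 (O = (125*100 + 2588) + 9486 = (12500 + 2588) + 9486 = 15088 + 9486 = 24574)
-29190/(-24518) + 13279/O = -29190/(-24518) + 13279/24574 = -29190*(-1/24518) + 13279*(1/24574) = 14595/12259 + 13279/24574 = 521444791/301252666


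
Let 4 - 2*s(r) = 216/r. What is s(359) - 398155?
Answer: -142937035/359 ≈ -3.9815e+5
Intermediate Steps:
s(r) = 2 - 108/r
s(359) - 398155 = (2 - 108/359) - 398155 = 610/359 - 398155 = -142937035/359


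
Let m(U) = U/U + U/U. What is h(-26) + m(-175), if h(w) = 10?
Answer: 12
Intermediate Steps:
m(U) = 2 (m(U) = 1 + 1 = 2)
h(-26) + m(-175) = 10 + 2 = 12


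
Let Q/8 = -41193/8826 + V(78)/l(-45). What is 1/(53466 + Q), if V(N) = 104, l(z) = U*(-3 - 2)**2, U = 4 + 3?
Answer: 257425/13755097222 ≈ 1.8715e-5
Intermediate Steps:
U = 7
l(z) = 175 (l(z) = 7*(-3 - 2)**2 = 7*(-5)**2 = 7*25 = 175)
Q = -8387828/257425 (Q = 8*(-41193/8826 + 104/175) = 8*(-41193*1/8826 + 104*(1/175)) = 8*(-13731/2942 + 104/175) = 8*(-2096957/514850) = -8387828/257425 ≈ -32.584)
1/(53466 + Q) = 1/(53466 - 8387828/257425) = 1/(13755097222/257425) = 257425/13755097222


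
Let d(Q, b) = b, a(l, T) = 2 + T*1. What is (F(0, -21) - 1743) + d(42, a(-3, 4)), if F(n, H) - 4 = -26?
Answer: -1759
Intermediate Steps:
a(l, T) = 2 + T
F(n, H) = -22 (F(n, H) = 4 - 26 = -22)
(F(0, -21) - 1743) + d(42, a(-3, 4)) = (-22 - 1743) + (2 + 4) = -1765 + 6 = -1759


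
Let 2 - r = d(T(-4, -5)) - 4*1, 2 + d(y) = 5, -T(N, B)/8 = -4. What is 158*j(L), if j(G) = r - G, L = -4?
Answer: 1106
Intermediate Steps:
T(N, B) = 32 (T(N, B) = -8*(-4) = 32)
d(y) = 3 (d(y) = -2 + 5 = 3)
r = 3 (r = 2 - (3 - 4*1) = 2 - (3 - 4) = 2 - 1*(-1) = 2 + 1 = 3)
j(G) = 3 - G
158*j(L) = 158*(3 - 1*(-4)) = 158*(3 + 4) = 158*7 = 1106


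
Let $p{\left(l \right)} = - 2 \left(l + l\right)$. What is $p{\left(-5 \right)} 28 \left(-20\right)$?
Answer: $-11200$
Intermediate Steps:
$p{\left(l \right)} = - 4 l$ ($p{\left(l \right)} = - 2 \cdot 2 l = - 4 l$)
$p{\left(-5 \right)} 28 \left(-20\right) = \left(-4\right) \left(-5\right) 28 \left(-20\right) = 20 \cdot 28 \left(-20\right) = 560 \left(-20\right) = -11200$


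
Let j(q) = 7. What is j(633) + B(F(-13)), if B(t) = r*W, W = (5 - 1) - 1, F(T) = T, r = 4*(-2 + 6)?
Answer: 55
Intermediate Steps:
r = 16 (r = 4*4 = 16)
W = 3 (W = 4 - 1 = 3)
B(t) = 48 (B(t) = 16*3 = 48)
j(633) + B(F(-13)) = 7 + 48 = 55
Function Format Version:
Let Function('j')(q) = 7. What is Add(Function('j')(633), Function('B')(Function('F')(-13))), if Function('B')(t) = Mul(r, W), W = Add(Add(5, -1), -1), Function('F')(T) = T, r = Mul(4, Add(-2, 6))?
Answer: 55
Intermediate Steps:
r = 16 (r = Mul(4, 4) = 16)
W = 3 (W = Add(4, -1) = 3)
Function('B')(t) = 48 (Function('B')(t) = Mul(16, 3) = 48)
Add(Function('j')(633), Function('B')(Function('F')(-13))) = Add(7, 48) = 55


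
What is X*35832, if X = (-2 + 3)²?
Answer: 35832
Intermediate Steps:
X = 1 (X = 1² = 1)
X*35832 = 1*35832 = 35832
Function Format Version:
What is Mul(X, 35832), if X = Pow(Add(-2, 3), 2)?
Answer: 35832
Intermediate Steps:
X = 1 (X = Pow(1, 2) = 1)
Mul(X, 35832) = Mul(1, 35832) = 35832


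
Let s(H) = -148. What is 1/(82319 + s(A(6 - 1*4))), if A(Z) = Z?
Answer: 1/82171 ≈ 1.2170e-5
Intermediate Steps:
1/(82319 + s(A(6 - 1*4))) = 1/(82319 - 148) = 1/82171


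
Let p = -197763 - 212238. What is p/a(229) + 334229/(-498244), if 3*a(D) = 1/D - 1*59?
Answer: 70168107169919/3365638220 ≈ 20848.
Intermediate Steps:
p = -410001
a(D) = -59/3 + 1/(3*D) (a(D) = (1/D - 1*59)/3 = (1/D - 59)/3 = (-59 + 1/D)/3 = -59/3 + 1/(3*D))
p/a(229) + 334229/(-498244) = -410001*687/(1 - 59*229) + 334229/(-498244) = -410001*687/(1 - 13511) + 334229*(-1/498244) = -410001/((⅓)*(1/229)*(-13510)) - 334229/498244 = -410001/(-13510/687) - 334229/498244 = -410001*(-687/13510) - 334229/498244 = 281670687/13510 - 334229/498244 = 70168107169919/3365638220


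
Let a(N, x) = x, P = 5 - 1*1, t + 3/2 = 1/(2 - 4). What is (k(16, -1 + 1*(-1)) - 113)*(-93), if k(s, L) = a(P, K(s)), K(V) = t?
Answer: 10695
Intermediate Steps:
t = -2 (t = -3/2 + 1/(2 - 4) = -3/2 + 1/(-2) = -3/2 - 1/2 = -2)
K(V) = -2
P = 4 (P = 5 - 1 = 4)
k(s, L) = -2
(k(16, -1 + 1*(-1)) - 113)*(-93) = (-2 - 113)*(-93) = -115*(-93) = 10695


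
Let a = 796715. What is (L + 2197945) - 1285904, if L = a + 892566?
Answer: 2601322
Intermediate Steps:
L = 1689281 (L = 796715 + 892566 = 1689281)
(L + 2197945) - 1285904 = (1689281 + 2197945) - 1285904 = 3887226 - 1285904 = 2601322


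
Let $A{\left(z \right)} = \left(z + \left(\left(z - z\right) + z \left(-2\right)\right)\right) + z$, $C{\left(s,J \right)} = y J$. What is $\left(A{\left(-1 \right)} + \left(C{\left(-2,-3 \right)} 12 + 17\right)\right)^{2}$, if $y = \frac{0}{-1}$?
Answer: $289$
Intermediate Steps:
$y = 0$ ($y = 0 \left(-1\right) = 0$)
$C{\left(s,J \right)} = 0$ ($C{\left(s,J \right)} = 0 J = 0$)
$A{\left(z \right)} = 0$ ($A{\left(z \right)} = \left(z + \left(0 - 2 z\right)\right) + z = \left(z - 2 z\right) + z = - z + z = 0$)
$\left(A{\left(-1 \right)} + \left(C{\left(-2,-3 \right)} 12 + 17\right)\right)^{2} = \left(0 + \left(0 \cdot 12 + 17\right)\right)^{2} = \left(0 + \left(0 + 17\right)\right)^{2} = \left(0 + 17\right)^{2} = 17^{2} = 289$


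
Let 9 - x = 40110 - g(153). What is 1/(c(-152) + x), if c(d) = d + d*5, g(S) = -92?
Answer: -1/41105 ≈ -2.4328e-5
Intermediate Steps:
c(d) = 6*d (c(d) = d + 5*d = 6*d)
x = -40193 (x = 9 - (40110 - 1*(-92)) = 9 - (40110 + 92) = 9 - 1*40202 = 9 - 40202 = -40193)
1/(c(-152) + x) = 1/(6*(-152) - 40193) = 1/(-912 - 40193) = 1/(-41105) = -1/41105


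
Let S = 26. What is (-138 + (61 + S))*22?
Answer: -1122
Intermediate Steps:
(-138 + (61 + S))*22 = (-138 + (61 + 26))*22 = (-138 + 87)*22 = -51*22 = -1122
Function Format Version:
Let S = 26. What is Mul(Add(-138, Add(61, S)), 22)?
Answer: -1122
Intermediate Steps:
Mul(Add(-138, Add(61, S)), 22) = Mul(Add(-138, Add(61, 26)), 22) = Mul(Add(-138, 87), 22) = Mul(-51, 22) = -1122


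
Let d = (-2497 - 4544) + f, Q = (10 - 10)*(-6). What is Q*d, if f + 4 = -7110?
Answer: 0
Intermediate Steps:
f = -7114 (f = -4 - 7110 = -7114)
Q = 0 (Q = 0*(-6) = 0)
d = -14155 (d = (-2497 - 4544) - 7114 = -7041 - 7114 = -14155)
Q*d = 0*(-14155) = 0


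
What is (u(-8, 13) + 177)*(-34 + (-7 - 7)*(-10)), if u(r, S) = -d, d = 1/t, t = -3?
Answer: 56392/3 ≈ 18797.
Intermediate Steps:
d = -1/3 (d = 1/(-3) = -1/3 ≈ -0.33333)
u(r, S) = 1/3 (u(r, S) = -1*(-1/3) = 1/3)
(u(-8, 13) + 177)*(-34 + (-7 - 7)*(-10)) = (1/3 + 177)*(-34 + (-7 - 7)*(-10)) = 532*(-34 - 14*(-10))/3 = 532*(-34 + 140)/3 = (532/3)*106 = 56392/3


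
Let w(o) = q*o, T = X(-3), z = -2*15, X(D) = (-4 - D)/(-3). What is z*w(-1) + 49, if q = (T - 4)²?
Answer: 1357/3 ≈ 452.33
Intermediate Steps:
X(D) = 4/3 + D/3 (X(D) = (-4 - D)*(-⅓) = 4/3 + D/3)
z = -30
T = ⅓ (T = 4/3 + (⅓)*(-3) = 4/3 - 1 = ⅓ ≈ 0.33333)
q = 121/9 (q = (⅓ - 4)² = (-11/3)² = 121/9 ≈ 13.444)
w(o) = 121*o/9
z*w(-1) + 49 = -1210*(-1)/3 + 49 = -30*(-121/9) + 49 = 1210/3 + 49 = 1357/3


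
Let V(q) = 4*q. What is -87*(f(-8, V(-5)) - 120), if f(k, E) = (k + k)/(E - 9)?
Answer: 10392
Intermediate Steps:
f(k, E) = 2*k/(-9 + E) (f(k, E) = (2*k)/(-9 + E) = 2*k/(-9 + E))
-87*(f(-8, V(-5)) - 120) = -87*(2*(-8)/(-9 + 4*(-5)) - 120) = -87*(2*(-8)/(-9 - 20) - 120) = -87*(2*(-8)/(-29) - 120) = -87*(2*(-8)*(-1/29) - 120) = -87*(16/29 - 120) = -87*(-3464/29) = 10392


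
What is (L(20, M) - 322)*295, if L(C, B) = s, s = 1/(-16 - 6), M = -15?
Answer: -2090075/22 ≈ -95003.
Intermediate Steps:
s = -1/22 (s = 1/(-22) = -1/22 ≈ -0.045455)
L(C, B) = -1/22
(L(20, M) - 322)*295 = (-1/22 - 322)*295 = -7085/22*295 = -2090075/22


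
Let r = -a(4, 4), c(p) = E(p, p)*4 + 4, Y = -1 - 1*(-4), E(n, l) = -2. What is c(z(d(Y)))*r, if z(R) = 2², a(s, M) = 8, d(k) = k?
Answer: 32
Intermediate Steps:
Y = 3 (Y = -1 + 4 = 3)
z(R) = 4
c(p) = -4 (c(p) = -2*4 + 4 = -8 + 4 = -4)
r = -8 (r = -1*8 = -8)
c(z(d(Y)))*r = -4*(-8) = 32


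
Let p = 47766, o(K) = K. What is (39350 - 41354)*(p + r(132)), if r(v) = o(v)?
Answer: -95987592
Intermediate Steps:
r(v) = v
(39350 - 41354)*(p + r(132)) = (39350 - 41354)*(47766 + 132) = -2004*47898 = -95987592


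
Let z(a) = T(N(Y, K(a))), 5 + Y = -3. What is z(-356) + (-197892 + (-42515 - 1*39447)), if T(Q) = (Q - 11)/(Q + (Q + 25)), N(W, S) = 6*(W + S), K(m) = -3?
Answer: -29944301/107 ≈ -2.7985e+5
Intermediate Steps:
Y = -8 (Y = -5 - 3 = -8)
N(W, S) = 6*S + 6*W (N(W, S) = 6*(S + W) = 6*S + 6*W)
T(Q) = (-11 + Q)/(25 + 2*Q) (T(Q) = (-11 + Q)/(Q + (25 + Q)) = (-11 + Q)/(25 + 2*Q))
z(a) = 77/107 (z(a) = (-11 + (6*(-3) + 6*(-8)))/(25 + 2*(6*(-3) + 6*(-8))) = (-11 + (-18 - 48))/(25 + 2*(-18 - 48)) = (-11 - 66)/(25 + 2*(-66)) = -77/(25 - 132) = -77/(-107) = -1/107*(-77) = 77/107)
z(-356) + (-197892 + (-42515 - 1*39447)) = 77/107 + (-197892 + (-42515 - 1*39447)) = 77/107 + (-197892 + (-42515 - 39447)) = 77/107 + (-197892 - 81962) = 77/107 - 279854 = -29944301/107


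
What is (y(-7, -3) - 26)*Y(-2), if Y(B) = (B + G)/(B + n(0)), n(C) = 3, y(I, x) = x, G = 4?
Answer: -58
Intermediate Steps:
Y(B) = (4 + B)/(3 + B) (Y(B) = (B + 4)/(B + 3) = (4 + B)/(3 + B))
(y(-7, -3) - 26)*Y(-2) = (-3 - 26)*((4 - 2)/(3 - 2)) = -29*2/1 = -29*2 = -58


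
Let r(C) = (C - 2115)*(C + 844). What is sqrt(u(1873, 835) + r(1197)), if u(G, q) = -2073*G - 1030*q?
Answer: I*sqrt(6616417) ≈ 2572.2*I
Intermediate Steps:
r(C) = (-2115 + C)*(844 + C)
sqrt(u(1873, 835) + r(1197)) = sqrt((-2073*1873 - 1030*835) + (-1785060 + 1197**2 - 1271*1197)) = sqrt((-3882729 - 860050) + (-1785060 + 1432809 - 1521387)) = sqrt(-4742779 - 1873638) = sqrt(-6616417) = I*sqrt(6616417)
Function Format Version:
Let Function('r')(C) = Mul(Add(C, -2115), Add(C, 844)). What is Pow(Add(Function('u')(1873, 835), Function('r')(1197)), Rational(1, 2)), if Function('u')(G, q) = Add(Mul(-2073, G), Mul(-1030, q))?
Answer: Mul(I, Pow(6616417, Rational(1, 2))) ≈ Mul(2572.2, I)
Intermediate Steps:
Function('r')(C) = Mul(Add(-2115, C), Add(844, C))
Pow(Add(Function('u')(1873, 835), Function('r')(1197)), Rational(1, 2)) = Pow(Add(Add(Mul(-2073, 1873), Mul(-1030, 835)), Add(-1785060, Pow(1197, 2), Mul(-1271, 1197))), Rational(1, 2)) = Pow(Add(Add(-3882729, -860050), Add(-1785060, 1432809, -1521387)), Rational(1, 2)) = Pow(Add(-4742779, -1873638), Rational(1, 2)) = Pow(-6616417, Rational(1, 2)) = Mul(I, Pow(6616417, Rational(1, 2)))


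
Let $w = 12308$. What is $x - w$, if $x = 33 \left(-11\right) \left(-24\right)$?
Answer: $-3596$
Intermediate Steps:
$x = 8712$ ($x = \left(-363\right) \left(-24\right) = 8712$)
$x - w = 8712 - 12308 = -3596$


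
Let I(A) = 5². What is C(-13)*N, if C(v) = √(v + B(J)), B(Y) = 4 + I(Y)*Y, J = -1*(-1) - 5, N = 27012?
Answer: 27012*I*√109 ≈ 2.8201e+5*I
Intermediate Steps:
J = -4 (J = 1 - 5 = -4)
I(A) = 25
B(Y) = 4 + 25*Y
C(v) = √(-96 + v) (C(v) = √(v + (4 + 25*(-4))) = √(v + (4 - 100)) = √(v - 96) = √(-96 + v))
C(-13)*N = √(-96 - 13)*27012 = √(-109)*27012 = (I*√109)*27012 = 27012*I*√109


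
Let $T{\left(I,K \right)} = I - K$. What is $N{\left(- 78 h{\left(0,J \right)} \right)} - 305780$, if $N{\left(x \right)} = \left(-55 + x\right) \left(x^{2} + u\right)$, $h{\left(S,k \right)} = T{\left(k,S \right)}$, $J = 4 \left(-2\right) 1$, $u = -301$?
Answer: $221077895$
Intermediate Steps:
$J = -8$ ($J = \left(-8\right) 1 = -8$)
$h{\left(S,k \right)} = k - S$
$N{\left(x \right)} = \left(-301 + x^{2}\right) \left(-55 + x\right)$ ($N{\left(x \right)} = \left(-55 + x\right) \left(x^{2} - 301\right) = \left(-55 + x\right) \left(-301 + x^{2}\right) = \left(-301 + x^{2}\right) \left(-55 + x\right)$)
$N{\left(- 78 h{\left(0,J \right)} \right)} - 305780 = \left(16555 + \left(- 78 \left(-8 - 0\right)\right)^{3} - 301 \left(- 78 \left(-8 - 0\right)\right) - 55 \left(- 78 \left(-8 - 0\right)\right)^{2}\right) - 305780 = \left(16555 + \left(- 78 \left(-8 + 0\right)\right)^{3} - 301 \left(- 78 \left(-8 + 0\right)\right) - 55 \left(- 78 \left(-8 + 0\right)\right)^{2}\right) - 305780 = \left(16555 + \left(\left(-78\right) \left(-8\right)\right)^{3} - 301 \left(\left(-78\right) \left(-8\right)\right) - 55 \left(\left(-78\right) \left(-8\right)\right)^{2}\right) - 305780 = \left(16555 + 624^{3} - 187824 - 55 \cdot 624^{2}\right) - 305780 = \left(16555 + 242970624 - 187824 - 21415680\right) - 305780 = 221383675 - 305780 = 221077895$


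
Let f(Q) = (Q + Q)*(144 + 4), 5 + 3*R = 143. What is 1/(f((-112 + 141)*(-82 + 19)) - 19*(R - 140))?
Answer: -1/539006 ≈ -1.8553e-6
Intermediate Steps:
R = 46 (R = -5/3 + (⅓)*143 = -5/3 + 143/3 = 46)
f(Q) = 296*Q (f(Q) = (2*Q)*148 = 296*Q)
1/(f((-112 + 141)*(-82 + 19)) - 19*(R - 140)) = 1/(296*((-112 + 141)*(-82 + 19)) - 19*(46 - 140)) = 1/(296*(29*(-63)) - 19*(-94)) = 1/(296*(-1827) + 1786) = 1/(-540792 + 1786) = 1/(-539006) = -1/539006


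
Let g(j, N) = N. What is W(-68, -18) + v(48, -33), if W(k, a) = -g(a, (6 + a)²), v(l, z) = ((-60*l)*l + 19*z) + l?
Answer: -138963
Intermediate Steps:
v(l, z) = l - 60*l² + 19*z (v(l, z) = (-60*l² + 19*z) + l = l - 60*l² + 19*z)
W(k, a) = -(6 + a)²
W(-68, -18) + v(48, -33) = -(6 - 18)² + (48 - 60*48² + 19*(-33)) = -1*(-12)² + (48 - 60*2304 - 627) = -1*144 + (48 - 138240 - 627) = -144 - 138819 = -138963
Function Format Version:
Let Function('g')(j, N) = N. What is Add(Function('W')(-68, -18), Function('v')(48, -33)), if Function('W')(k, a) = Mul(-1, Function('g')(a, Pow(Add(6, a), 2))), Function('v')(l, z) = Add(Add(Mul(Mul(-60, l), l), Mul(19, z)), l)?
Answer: -138963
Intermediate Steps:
Function('v')(l, z) = Add(l, Mul(-60, Pow(l, 2)), Mul(19, z)) (Function('v')(l, z) = Add(Add(Mul(-60, Pow(l, 2)), Mul(19, z)), l) = Add(l, Mul(-60, Pow(l, 2)), Mul(19, z)))
Function('W')(k, a) = Mul(-1, Pow(Add(6, a), 2))
Add(Function('W')(-68, -18), Function('v')(48, -33)) = Add(Mul(-1, Pow(Add(6, -18), 2)), Add(48, Mul(-60, Pow(48, 2)), Mul(19, -33))) = Add(Mul(-1, Pow(-12, 2)), Add(48, Mul(-60, 2304), -627)) = Add(Mul(-1, 144), Add(48, -138240, -627)) = Add(-144, -138819) = -138963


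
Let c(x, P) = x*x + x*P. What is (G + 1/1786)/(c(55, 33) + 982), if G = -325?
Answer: -580449/10398092 ≈ -0.055823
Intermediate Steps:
c(x, P) = x² + P*x
(G + 1/1786)/(c(55, 33) + 982) = (-325 + 1/1786)/(55*(33 + 55) + 982) = (-325 + 1/1786)/(55*88 + 982) = -580449/(1786*(4840 + 982)) = -580449/1786/5822 = -580449/1786*1/5822 = -580449/10398092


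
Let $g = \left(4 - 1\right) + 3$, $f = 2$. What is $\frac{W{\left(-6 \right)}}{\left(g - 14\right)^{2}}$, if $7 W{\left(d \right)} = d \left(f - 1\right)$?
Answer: $- \frac{3}{224} \approx -0.013393$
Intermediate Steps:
$W{\left(d \right)} = \frac{d}{7}$ ($W{\left(d \right)} = \frac{d \left(2 - 1\right)}{7} = \frac{d 1}{7} = \frac{d}{7}$)
$g = 6$ ($g = 3 + 3 = 6$)
$\frac{W{\left(-6 \right)}}{\left(g - 14\right)^{2}} = \frac{\frac{1}{7} \left(-6\right)}{\left(6 - 14\right)^{2}} = - \frac{6}{7 \left(-8\right)^{2}} = - \frac{6}{7 \cdot 64} = \left(- \frac{6}{7}\right) \frac{1}{64} = - \frac{3}{224}$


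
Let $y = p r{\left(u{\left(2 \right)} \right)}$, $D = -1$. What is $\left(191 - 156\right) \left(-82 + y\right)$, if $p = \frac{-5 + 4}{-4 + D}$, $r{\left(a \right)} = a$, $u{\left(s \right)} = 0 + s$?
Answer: $-2856$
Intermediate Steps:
$u{\left(s \right)} = s$
$p = \frac{1}{5}$ ($p = \frac{-5 + 4}{-4 - 1} = - \frac{1}{-5} = \left(-1\right) \left(- \frac{1}{5}\right) = \frac{1}{5} \approx 0.2$)
$y = \frac{2}{5}$ ($y = \frac{1}{5} \cdot 2 = \frac{2}{5} \approx 0.4$)
$\left(191 - 156\right) \left(-82 + y\right) = \left(191 - 156\right) \left(-82 + \frac{2}{5}\right) = 35 \left(- \frac{408}{5}\right) = -2856$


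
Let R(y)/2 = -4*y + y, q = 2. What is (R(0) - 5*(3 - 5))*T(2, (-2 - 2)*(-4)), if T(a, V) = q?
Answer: 20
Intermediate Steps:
T(a, V) = 2
R(y) = -6*y (R(y) = 2*(-4*y + y) = 2*(-3*y) = -6*y)
(R(0) - 5*(3 - 5))*T(2, (-2 - 2)*(-4)) = (-6*0 - 5*(3 - 5))*2 = (0 - (-10))*2 = (0 - 5*(-2))*2 = (0 + 10)*2 = 10*2 = 20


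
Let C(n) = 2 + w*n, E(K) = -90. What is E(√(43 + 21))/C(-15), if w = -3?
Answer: -90/47 ≈ -1.9149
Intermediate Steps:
C(n) = 2 - 3*n
E(√(43 + 21))/C(-15) = -90/(2 - 3*(-15)) = -90/(2 + 45) = -90/47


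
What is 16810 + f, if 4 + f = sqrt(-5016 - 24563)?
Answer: 16806 + I*sqrt(29579) ≈ 16806.0 + 171.99*I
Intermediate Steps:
f = -4 + I*sqrt(29579) (f = -4 + sqrt(-5016 - 24563) = -4 + sqrt(-29579) = -4 + I*sqrt(29579) ≈ -4.0 + 171.99*I)
16810 + f = 16810 + (-4 + I*sqrt(29579)) = 16806 + I*sqrt(29579)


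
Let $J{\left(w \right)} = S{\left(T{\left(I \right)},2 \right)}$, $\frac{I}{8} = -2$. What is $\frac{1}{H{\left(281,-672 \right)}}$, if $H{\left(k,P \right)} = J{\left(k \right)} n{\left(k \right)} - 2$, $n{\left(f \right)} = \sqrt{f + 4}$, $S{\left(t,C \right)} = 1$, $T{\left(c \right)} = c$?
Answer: $\frac{2}{281} + \frac{\sqrt{285}}{281} \approx 0.067196$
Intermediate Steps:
$I = -16$ ($I = 8 \left(-2\right) = -16$)
$n{\left(f \right)} = \sqrt{4 + f}$
$J{\left(w \right)} = 1$
$H{\left(k,P \right)} = -2 + \sqrt{4 + k}$ ($H{\left(k,P \right)} = 1 \sqrt{4 + k} - 2 = \sqrt{4 + k} - 2 = -2 + \sqrt{4 + k}$)
$\frac{1}{H{\left(281,-672 \right)}} = \frac{1}{-2 + \sqrt{4 + 281}} = \frac{1}{-2 + \sqrt{285}}$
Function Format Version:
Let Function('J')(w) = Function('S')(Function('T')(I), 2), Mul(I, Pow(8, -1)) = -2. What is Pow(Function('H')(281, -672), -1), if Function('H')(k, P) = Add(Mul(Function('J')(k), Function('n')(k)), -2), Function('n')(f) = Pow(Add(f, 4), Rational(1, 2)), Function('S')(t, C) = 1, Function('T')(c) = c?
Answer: Add(Rational(2, 281), Mul(Rational(1, 281), Pow(285, Rational(1, 2)))) ≈ 0.067196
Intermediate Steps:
I = -16 (I = Mul(8, -2) = -16)
Function('n')(f) = Pow(Add(4, f), Rational(1, 2))
Function('J')(w) = 1
Function('H')(k, P) = Add(-2, Pow(Add(4, k), Rational(1, 2))) (Function('H')(k, P) = Add(Mul(1, Pow(Add(4, k), Rational(1, 2))), -2) = Add(Pow(Add(4, k), Rational(1, 2)), -2) = Add(-2, Pow(Add(4, k), Rational(1, 2))))
Pow(Function('H')(281, -672), -1) = Pow(Add(-2, Pow(Add(4, 281), Rational(1, 2))), -1) = Pow(Add(-2, Pow(285, Rational(1, 2))), -1)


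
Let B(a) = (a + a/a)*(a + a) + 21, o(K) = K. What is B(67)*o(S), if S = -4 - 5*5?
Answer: -264857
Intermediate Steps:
S = -29 (S = -4 - 25 = -29)
B(a) = 21 + 2*a*(1 + a) (B(a) = (a + 1)*(2*a) + 21 = (1 + a)*(2*a) + 21 = 2*a*(1 + a) + 21 = 21 + 2*a*(1 + a))
B(67)*o(S) = (21 + 2*67 + 2*67²)*(-29) = (21 + 134 + 2*4489)*(-29) = (21 + 134 + 8978)*(-29) = 9133*(-29) = -264857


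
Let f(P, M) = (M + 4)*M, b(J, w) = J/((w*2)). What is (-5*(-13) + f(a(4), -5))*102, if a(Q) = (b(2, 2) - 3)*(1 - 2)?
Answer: 7140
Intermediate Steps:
b(J, w) = J/(2*w) (b(J, w) = J/((2*w)) = J*(1/(2*w)) = J/(2*w))
a(Q) = 5/2 (a(Q) = ((½)*2/2 - 3)*(1 - 2) = ((½)*2*(½) - 3)*(-1) = (½ - 3)*(-1) = -5/2*(-1) = 5/2)
f(P, M) = M*(4 + M) (f(P, M) = (4 + M)*M = M*(4 + M))
(-5*(-13) + f(a(4), -5))*102 = (-5*(-13) - 5*(4 - 5))*102 = (65 - 5*(-1))*102 = (65 + 5)*102 = 70*102 = 7140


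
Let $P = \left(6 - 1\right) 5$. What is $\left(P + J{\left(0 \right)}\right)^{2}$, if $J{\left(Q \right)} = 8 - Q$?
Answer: $1089$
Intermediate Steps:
$P = 25$ ($P = 5 \cdot 5 = 25$)
$\left(P + J{\left(0 \right)}\right)^{2} = \left(25 + \left(8 - 0\right)\right)^{2} = \left(25 + \left(8 + 0\right)\right)^{2} = \left(25 + 8\right)^{2} = 33^{2} = 1089$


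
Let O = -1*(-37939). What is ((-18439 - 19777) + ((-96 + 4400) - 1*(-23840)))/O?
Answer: -10072/37939 ≈ -0.26548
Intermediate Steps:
O = 37939
((-18439 - 19777) + ((-96 + 4400) - 1*(-23840)))/O = ((-18439 - 19777) + ((-96 + 4400) - 1*(-23840)))/37939 = (-38216 + (4304 + 23840))*(1/37939) = (-38216 + 28144)*(1/37939) = -10072*1/37939 = -10072/37939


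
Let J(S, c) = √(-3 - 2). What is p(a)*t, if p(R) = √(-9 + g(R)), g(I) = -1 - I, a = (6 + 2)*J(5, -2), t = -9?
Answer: -9*√(-10 - 8*I*√5) ≈ -20.616 + 35.143*I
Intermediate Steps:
J(S, c) = I*√5 (J(S, c) = √(-5) = I*√5)
a = 8*I*√5 (a = (6 + 2)*(I*√5) = 8*(I*√5) = 8*I*√5 ≈ 17.889*I)
p(R) = √(-10 - R) (p(R) = √(-9 + (-1 - R)) = √(-10 - R))
p(a)*t = √(-10 - 8*I*√5)*(-9) = -9*√(-10 - 8*I*√5)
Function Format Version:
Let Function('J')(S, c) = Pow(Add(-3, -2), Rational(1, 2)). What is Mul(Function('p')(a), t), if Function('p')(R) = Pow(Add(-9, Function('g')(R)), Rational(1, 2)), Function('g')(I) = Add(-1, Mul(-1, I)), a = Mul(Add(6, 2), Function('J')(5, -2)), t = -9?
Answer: Mul(-9, Pow(Add(-10, Mul(-8, I, Pow(5, Rational(1, 2)))), Rational(1, 2))) ≈ Add(-20.616, Mul(35.143, I))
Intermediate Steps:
Function('J')(S, c) = Mul(I, Pow(5, Rational(1, 2))) (Function('J')(S, c) = Pow(-5, Rational(1, 2)) = Mul(I, Pow(5, Rational(1, 2))))
a = Mul(8, I, Pow(5, Rational(1, 2))) (a = Mul(Add(6, 2), Mul(I, Pow(5, Rational(1, 2)))) = Mul(8, Mul(I, Pow(5, Rational(1, 2)))) = Mul(8, I, Pow(5, Rational(1, 2))) ≈ Mul(17.889, I))
Function('p')(R) = Pow(Add(-10, Mul(-1, R)), Rational(1, 2)) (Function('p')(R) = Pow(Add(-9, Add(-1, Mul(-1, R))), Rational(1, 2)) = Pow(Add(-10, Mul(-1, R)), Rational(1, 2)))
Mul(Function('p')(a), t) = Mul(Pow(Add(-10, Mul(-1, Mul(8, I, Pow(5, Rational(1, 2))))), Rational(1, 2)), -9) = Mul(Pow(Add(-10, Mul(-8, I, Pow(5, Rational(1, 2)))), Rational(1, 2)), -9) = Mul(-9, Pow(Add(-10, Mul(-8, I, Pow(5, Rational(1, 2)))), Rational(1, 2)))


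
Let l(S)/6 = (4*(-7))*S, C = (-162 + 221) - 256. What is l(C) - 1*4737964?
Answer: -4704868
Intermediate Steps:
C = -197 (C = 59 - 256 = -197)
l(S) = -168*S (l(S) = 6*((4*(-7))*S) = 6*(-28*S) = -168*S)
l(C) - 1*4737964 = -168*(-197) - 1*4737964 = 33096 - 4737964 = -4704868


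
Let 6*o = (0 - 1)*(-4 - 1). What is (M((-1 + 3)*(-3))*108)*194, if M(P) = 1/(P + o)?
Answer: -125712/31 ≈ -4055.2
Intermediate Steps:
o = ⅚ (o = ((0 - 1)*(-4 - 1))/6 = (-1*(-5))/6 = (⅙)*5 = ⅚ ≈ 0.83333)
M(P) = 1/(⅚ + P) (M(P) = 1/(P + ⅚) = 1/(⅚ + P))
(M((-1 + 3)*(-3))*108)*194 = ((6/(5 + 6*((-1 + 3)*(-3))))*108)*194 = ((6/(5 + 6*(2*(-3))))*108)*194 = ((6/(5 + 6*(-6)))*108)*194 = ((6/(5 - 36))*108)*194 = ((6/(-31))*108)*194 = ((6*(-1/31))*108)*194 = -6/31*108*194 = -648/31*194 = -125712/31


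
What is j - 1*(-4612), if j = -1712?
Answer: 2900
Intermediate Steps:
j - 1*(-4612) = -1712 - 1*(-4612) = -1712 + 4612 = 2900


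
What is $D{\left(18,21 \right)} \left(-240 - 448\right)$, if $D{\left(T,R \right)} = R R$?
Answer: $-303408$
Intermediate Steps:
$D{\left(T,R \right)} = R^{2}$
$D{\left(18,21 \right)} \left(-240 - 448\right) = 21^{2} \left(-240 - 448\right) = 441 \left(-688\right) = -303408$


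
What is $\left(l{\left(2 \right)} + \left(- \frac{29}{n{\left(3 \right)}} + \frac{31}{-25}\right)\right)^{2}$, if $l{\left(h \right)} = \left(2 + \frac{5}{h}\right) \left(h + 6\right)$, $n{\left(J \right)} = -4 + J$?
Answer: $\frac{2540836}{625} \approx 4065.3$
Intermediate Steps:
$l{\left(h \right)} = \left(2 + \frac{5}{h}\right) \left(6 + h\right)$
$\left(l{\left(2 \right)} + \left(- \frac{29}{n{\left(3 \right)}} + \frac{31}{-25}\right)\right)^{2} = \left(\left(17 + 2 \cdot 2 + \frac{30}{2}\right) - \left(\frac{31}{25} + \frac{29}{-4 + 3}\right)\right)^{2} = \left(\left(17 + 4 + 30 \cdot \frac{1}{2}\right) + \left(- \frac{29}{-1} + 31 \left(- \frac{1}{25}\right)\right)\right)^{2} = \left(\left(17 + 4 + 15\right) - - \frac{694}{25}\right)^{2} = \left(36 + \left(29 - \frac{31}{25}\right)\right)^{2} = \left(36 + \frac{694}{25}\right)^{2} = \left(\frac{1594}{25}\right)^{2} = \frac{2540836}{625}$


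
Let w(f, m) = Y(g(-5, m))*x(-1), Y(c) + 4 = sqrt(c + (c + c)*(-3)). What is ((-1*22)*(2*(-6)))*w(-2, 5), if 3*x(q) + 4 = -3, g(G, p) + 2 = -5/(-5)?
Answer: 2464 - 616*sqrt(5) ≈ 1086.6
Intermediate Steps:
g(G, p) = -1 (g(G, p) = -2 - 5/(-5) = -2 - 5*(-1/5) = -2 + 1 = -1)
x(q) = -7/3 (x(q) = -4/3 + (1/3)*(-3) = -4/3 - 1 = -7/3)
Y(c) = -4 + sqrt(5)*sqrt(-c) (Y(c) = -4 + sqrt(c + (c + c)*(-3)) = -4 + sqrt(c + (2*c)*(-3)) = -4 + sqrt(c - 6*c) = -4 + sqrt(-5*c) = -4 + sqrt(5)*sqrt(-c))
w(f, m) = 28/3 - 7*sqrt(5)/3 (w(f, m) = (-4 + sqrt(5)*sqrt(-1*(-1)))*(-7/3) = (-4 + sqrt(5)*sqrt(1))*(-7/3) = (-4 + sqrt(5)*1)*(-7/3) = (-4 + sqrt(5))*(-7/3) = 28/3 - 7*sqrt(5)/3)
((-1*22)*(2*(-6)))*w(-2, 5) = ((-1*22)*(2*(-6)))*(28/3 - 7*sqrt(5)/3) = (-22*(-12))*(28/3 - 7*sqrt(5)/3) = 264*(28/3 - 7*sqrt(5)/3) = 2464 - 616*sqrt(5)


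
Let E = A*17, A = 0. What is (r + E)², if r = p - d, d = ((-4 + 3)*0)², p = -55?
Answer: 3025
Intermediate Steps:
d = 0 (d = (-1*0)² = 0² = 0)
E = 0 (E = 0*17 = 0)
r = -55 (r = -55 - 1*0 = -55 + 0 = -55)
(r + E)² = (-55 + 0)² = (-55)² = 3025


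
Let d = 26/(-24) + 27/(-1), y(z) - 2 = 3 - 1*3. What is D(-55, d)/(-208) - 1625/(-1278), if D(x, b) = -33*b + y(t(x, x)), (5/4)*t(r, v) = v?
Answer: -1697885/531648 ≈ -3.1936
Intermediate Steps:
t(r, v) = 4*v/5
y(z) = 2 (y(z) = 2 + (3 - 1*3) = 2 + (3 - 3) = 2 + 0 = 2)
d = -337/12 (d = 26*(-1/24) + 27*(-1) = -13/12 - 27 = -337/12 ≈ -28.083)
D(x, b) = 2 - 33*b (D(x, b) = -33*b + 2 = 2 - 33*b)
D(-55, d)/(-208) - 1625/(-1278) = (2 - 33*(-337/12))/(-208) - 1625/(-1278) = (2 + 3707/4)*(-1/208) - 1625*(-1/1278) = (3715/4)*(-1/208) + 1625/1278 = -3715/832 + 1625/1278 = -1697885/531648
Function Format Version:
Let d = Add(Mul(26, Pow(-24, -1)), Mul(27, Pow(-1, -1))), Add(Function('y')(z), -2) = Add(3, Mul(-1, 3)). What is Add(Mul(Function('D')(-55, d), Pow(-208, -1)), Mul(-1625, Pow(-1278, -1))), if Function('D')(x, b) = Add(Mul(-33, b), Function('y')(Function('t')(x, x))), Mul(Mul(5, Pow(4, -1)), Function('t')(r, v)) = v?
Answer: Rational(-1697885, 531648) ≈ -3.1936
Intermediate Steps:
Function('t')(r, v) = Mul(Rational(4, 5), v)
Function('y')(z) = 2 (Function('y')(z) = Add(2, Add(3, Mul(-1, 3))) = Add(2, Add(3, -3)) = Add(2, 0) = 2)
d = Rational(-337, 12) (d = Add(Mul(26, Rational(-1, 24)), Mul(27, -1)) = Add(Rational(-13, 12), -27) = Rational(-337, 12) ≈ -28.083)
Function('D')(x, b) = Add(2, Mul(-33, b)) (Function('D')(x, b) = Add(Mul(-33, b), 2) = Add(2, Mul(-33, b)))
Add(Mul(Function('D')(-55, d), Pow(-208, -1)), Mul(-1625, Pow(-1278, -1))) = Add(Mul(Add(2, Mul(-33, Rational(-337, 12))), Pow(-208, -1)), Mul(-1625, Pow(-1278, -1))) = Add(Mul(Add(2, Rational(3707, 4)), Rational(-1, 208)), Mul(-1625, Rational(-1, 1278))) = Add(Mul(Rational(3715, 4), Rational(-1, 208)), Rational(1625, 1278)) = Add(Rational(-3715, 832), Rational(1625, 1278)) = Rational(-1697885, 531648)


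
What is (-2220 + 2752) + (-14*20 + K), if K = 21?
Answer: 273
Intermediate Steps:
(-2220 + 2752) + (-14*20 + K) = (-2220 + 2752) + (-14*20 + 21) = 532 + (-280 + 21) = 532 - 259 = 273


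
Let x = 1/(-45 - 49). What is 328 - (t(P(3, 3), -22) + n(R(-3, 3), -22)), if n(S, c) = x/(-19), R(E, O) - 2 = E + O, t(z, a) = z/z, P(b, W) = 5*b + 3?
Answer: 584021/1786 ≈ 327.00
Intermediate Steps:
x = -1/94 (x = 1/(-94) = -1/94 ≈ -0.010638)
P(b, W) = 3 + 5*b
t(z, a) = 1
R(E, O) = 2 + E + O (R(E, O) = 2 + (E + O) = 2 + E + O)
n(S, c) = 1/1786 (n(S, c) = -1/94/(-19) = -1/94*(-1/19) = 1/1786)
328 - (t(P(3, 3), -22) + n(R(-3, 3), -22)) = 328 - (1 + 1/1786) = 328 - 1*1787/1786 = 328 - 1787/1786 = 584021/1786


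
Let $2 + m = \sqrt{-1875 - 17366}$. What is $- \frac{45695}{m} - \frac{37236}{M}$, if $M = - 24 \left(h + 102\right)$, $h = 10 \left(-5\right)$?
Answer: $\frac{13844359}{400296} + \frac{9139 i \sqrt{19241}}{3849} \approx 34.585 + 329.36 i$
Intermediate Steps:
$h = -50$
$m = -2 + i \sqrt{19241}$ ($m = -2 + \sqrt{-1875 - 17366} = -2 + \sqrt{-19241} = -2 + i \sqrt{19241} \approx -2.0 + 138.71 i$)
$M = -1248$ ($M = - 24 \left(-50 + 102\right) = \left(-24\right) 52 = -1248$)
$- \frac{45695}{m} - \frac{37236}{M} = - \frac{45695}{-2 + i \sqrt{19241}} - \frac{37236}{-1248} = - \frac{45695}{-2 + i \sqrt{19241}} - - \frac{3103}{104} = - \frac{45695}{-2 + i \sqrt{19241}} + \frac{3103}{104} = \frac{3103}{104} - \frac{45695}{-2 + i \sqrt{19241}}$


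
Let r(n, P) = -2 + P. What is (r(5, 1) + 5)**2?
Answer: 16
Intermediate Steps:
(r(5, 1) + 5)**2 = ((-2 + 1) + 5)**2 = (-1 + 5)**2 = 4**2 = 16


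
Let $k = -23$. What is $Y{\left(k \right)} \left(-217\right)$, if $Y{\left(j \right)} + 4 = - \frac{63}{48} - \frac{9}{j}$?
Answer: $\frac{392987}{368} \approx 1067.9$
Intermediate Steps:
$Y{\left(j \right)} = - \frac{85}{16} - \frac{9}{j}$ ($Y{\left(j \right)} = -4 - \left(\frac{21}{16} + \frac{9}{j}\right) = - \frac{85}{16} - \frac{9}{j}$)
$Y{\left(k \right)} \left(-217\right) = \left(- \frac{85}{16} - \frac{9}{-23}\right) \left(-217\right) = \left(- \frac{85}{16} - - \frac{9}{23}\right) \left(-217\right) = \left(- \frac{85}{16} + \frac{9}{23}\right) \left(-217\right) = \left(- \frac{1811}{368}\right) \left(-217\right) = \frac{392987}{368}$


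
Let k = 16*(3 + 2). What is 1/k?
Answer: 1/80 ≈ 0.012500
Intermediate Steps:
k = 80 (k = 16*5 = 80)
1/k = 1/80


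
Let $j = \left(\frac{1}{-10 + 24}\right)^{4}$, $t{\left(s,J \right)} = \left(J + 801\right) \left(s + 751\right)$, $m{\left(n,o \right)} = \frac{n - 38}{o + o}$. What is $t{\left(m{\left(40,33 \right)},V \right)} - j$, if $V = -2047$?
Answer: $- \frac{1186319271457}{1267728} \approx -9.3578 \cdot 10^{5}$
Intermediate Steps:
$m{\left(n,o \right)} = \frac{-38 + n}{2 o}$
$t{\left(s,J \right)} = \left(751 + s\right) \left(801 + J\right)$ ($t{\left(s,J \right)} = \left(801 + J\right) \left(751 + s\right) = \left(751 + s\right) \left(801 + J\right)$)
$j = \frac{1}{38416}$ ($j = \left(\frac{1}{14}\right)^{4} = \frac{1}{38416} \approx 2.6031 \cdot 10^{-5}$)
$t{\left(m{\left(40,33 \right)},V \right)} - j = \left(601551 + 751 \left(-2047\right) + 801 \frac{-38 + 40}{2 \cdot 33} - 2047 \frac{-38 + 40}{2 \cdot 33}\right) - \frac{1}{38416} = \left(601551 - 1537297 + 801 \cdot \frac{1}{2} \cdot \frac{1}{33} \cdot 2 - 2047 \cdot \frac{1}{2} \cdot \frac{1}{33} \cdot 2\right) - \frac{1}{38416} = \left(601551 - 1537297 + 801 \cdot \frac{1}{33} - \frac{2047}{33}\right) - \frac{1}{38416} = \left(601551 - 1537297 + \frac{267}{11} - \frac{2047}{33}\right) - \frac{1}{38416} = - \frac{30880864}{33} - \frac{1}{38416} = - \frac{1186319271457}{1267728}$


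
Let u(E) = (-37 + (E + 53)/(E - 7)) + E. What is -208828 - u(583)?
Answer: -10050005/48 ≈ -2.0938e+5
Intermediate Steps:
u(E) = -37 + E + (53 + E)/(-7 + E) (u(E) = (-37 + (53 + E)/(-7 + E)) + E = -37 + E + (53 + E)/(-7 + E))
-208828 - u(583) = -208828 - (312 + 583² - 43*583)/(-7 + 583) = -208828 - (312 + 339889 - 25069)/576 = -208828 - 315132/576 = -208828 - 1*26261/48 = -208828 - 26261/48 = -10050005/48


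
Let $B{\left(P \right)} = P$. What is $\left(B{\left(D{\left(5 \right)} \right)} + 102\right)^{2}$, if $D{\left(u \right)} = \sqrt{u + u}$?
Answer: $\left(102 + \sqrt{10}\right)^{2} \approx 11059.0$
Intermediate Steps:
$D{\left(u \right)} = \sqrt{2} \sqrt{u}$ ($D{\left(u \right)} = \sqrt{2 u} = \sqrt{2} \sqrt{u}$)
$\left(B{\left(D{\left(5 \right)} \right)} + 102\right)^{2} = \left(\sqrt{2} \sqrt{5} + 102\right)^{2} = \left(\sqrt{10} + 102\right)^{2} = \left(102 + \sqrt{10}\right)^{2}$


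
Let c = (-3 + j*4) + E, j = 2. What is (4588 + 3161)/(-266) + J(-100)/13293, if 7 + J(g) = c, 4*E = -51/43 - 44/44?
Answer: -105460709/3620127 ≈ -29.132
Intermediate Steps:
E = -47/86 (E = (-51/43 - 44/44)/4 = (-51*1/43 - 44*1/44)/4 = (-51/43 - 1)/4 = (1/4)*(-94/43) = -47/86 ≈ -0.54651)
c = 383/86 (c = (-3 + 2*4) - 47/86 = (-3 + 8) - 47/86 = 5 - 47/86 = 383/86 ≈ 4.4535)
J(g) = -219/86 (J(g) = -7 + 383/86 = -219/86)
(4588 + 3161)/(-266) + J(-100)/13293 = (4588 + 3161)/(-266) - 219/86/13293 = 7749*(-1/266) - 219/86*1/13293 = -1107/38 - 73/381066 = -105460709/3620127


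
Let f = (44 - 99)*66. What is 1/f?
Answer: -1/3630 ≈ -0.00027548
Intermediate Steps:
f = -3630 (f = -55*66 = -3630)
1/f = 1/(-3630) = -1/3630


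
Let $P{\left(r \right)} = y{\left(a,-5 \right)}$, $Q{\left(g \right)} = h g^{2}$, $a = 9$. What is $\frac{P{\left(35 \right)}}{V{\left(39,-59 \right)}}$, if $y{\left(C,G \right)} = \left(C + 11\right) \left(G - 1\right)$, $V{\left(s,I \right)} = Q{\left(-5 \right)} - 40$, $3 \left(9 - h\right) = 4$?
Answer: $- \frac{72}{91} \approx -0.79121$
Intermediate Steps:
$h = \frac{23}{3}$ ($h = 9 - \frac{4}{3} = \frac{23}{3} \approx 7.6667$)
$Q{\left(g \right)} = \frac{23 g^{2}}{3}$
$V{\left(s,I \right)} = \frac{455}{3}$ ($V{\left(s,I \right)} = \frac{23 \left(-5\right)^{2}}{3} - 40 = \frac{23}{3} \cdot 25 - 40 = \frac{575}{3} - 40 = \frac{455}{3}$)
$y{\left(C,G \right)} = \left(-1 + G\right) \left(11 + C\right)$ ($y{\left(C,G \right)} = \left(11 + C\right) \left(-1 + G\right) = \left(-1 + G\right) \left(11 + C\right)$)
$P{\left(r \right)} = -120$ ($P{\left(r \right)} = -11 - 9 + 11 \left(-5\right) + 9 \left(-5\right) = -11 - 9 - 55 - 45 = -120$)
$\frac{P{\left(35 \right)}}{V{\left(39,-59 \right)}} = - \frac{120}{\frac{455}{3}} = \left(-120\right) \frac{3}{455} = - \frac{72}{91}$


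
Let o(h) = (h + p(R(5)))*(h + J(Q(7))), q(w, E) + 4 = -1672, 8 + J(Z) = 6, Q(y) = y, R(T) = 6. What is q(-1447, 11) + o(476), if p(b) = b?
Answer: 226792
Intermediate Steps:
J(Z) = -2 (J(Z) = -8 + 6 = -2)
q(w, E) = -1676 (q(w, E) = -4 - 1672 = -1676)
o(h) = (-2 + h)*(6 + h) (o(h) = (h + 6)*(h - 2) = (6 + h)*(-2 + h) = (-2 + h)*(6 + h))
q(-1447, 11) + o(476) = -1676 + (-12 + 476² + 4*476) = -1676 + (-12 + 226576 + 1904) = -1676 + 228468 = 226792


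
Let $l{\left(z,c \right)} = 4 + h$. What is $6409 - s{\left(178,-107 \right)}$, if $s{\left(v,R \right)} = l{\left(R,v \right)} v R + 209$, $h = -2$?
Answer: $44292$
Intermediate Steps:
$l{\left(z,c \right)} = 2$ ($l{\left(z,c \right)} = 4 - 2 = 2$)
$s{\left(v,R \right)} = 209 + 2 R v$ ($s{\left(v,R \right)} = 2 v R + 209 = 2 R v + 209 = 209 + 2 R v$)
$6409 - s{\left(178,-107 \right)} = 6409 - \left(209 + 2 \left(-107\right) 178\right) = 6409 - \left(209 - 38092\right) = 6409 - -37883 = 6409 + 37883 = 44292$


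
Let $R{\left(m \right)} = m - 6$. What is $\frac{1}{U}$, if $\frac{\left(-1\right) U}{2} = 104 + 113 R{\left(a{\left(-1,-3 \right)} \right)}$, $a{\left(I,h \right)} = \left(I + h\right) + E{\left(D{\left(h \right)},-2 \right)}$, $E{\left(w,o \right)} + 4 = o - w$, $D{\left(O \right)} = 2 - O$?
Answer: $\frac{1}{4538} \approx 0.00022036$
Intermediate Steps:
$E{\left(w,o \right)} = -4 + o - w$ ($E{\left(w,o \right)} = -4 + \left(o - w\right) = -4 + o - w$)
$a{\left(I,h \right)} = -8 + I + 2 h$ ($a{\left(I,h \right)} = \left(I + h\right) - \left(8 - h\right) = \left(I + h\right) + \left(-8 + h\right) = -8 + I + 2 h$)
$R{\left(m \right)} = -6 + m$ ($R{\left(m \right)} = m - 6 = -6 + m$)
$U = 4538$ ($U = - 2 \left(104 + 113 \left(-6 - 15\right)\right) = - 2 \left(104 + 113 \left(-21\right)\right) = - 2 \left(104 - 2373\right) = \left(-2\right) \left(-2269\right) = 4538$)
$\frac{1}{U} = \frac{1}{4538}$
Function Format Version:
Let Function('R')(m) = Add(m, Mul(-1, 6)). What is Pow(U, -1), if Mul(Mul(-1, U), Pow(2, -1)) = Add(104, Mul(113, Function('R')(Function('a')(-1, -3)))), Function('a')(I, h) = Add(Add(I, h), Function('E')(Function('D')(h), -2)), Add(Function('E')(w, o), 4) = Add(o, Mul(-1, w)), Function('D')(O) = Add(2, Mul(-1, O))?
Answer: Rational(1, 4538) ≈ 0.00022036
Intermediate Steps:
Function('E')(w, o) = Add(-4, o, Mul(-1, w)) (Function('E')(w, o) = Add(-4, Add(o, Mul(-1, w))) = Add(-4, o, Mul(-1, w)))
Function('a')(I, h) = Add(-8, I, Mul(2, h)) (Function('a')(I, h) = Add(Add(I, h), Add(-4, -2, Mul(-1, Add(2, Mul(-1, h))))) = Add(Add(I, h), Add(-4, -2, Add(-2, h))) = Add(Add(I, h), Add(-8, h)) = Add(-8, I, Mul(2, h)))
Function('R')(m) = Add(-6, m) (Function('R')(m) = Add(m, -6) = Add(-6, m))
U = 4538 (U = Mul(-2, Add(104, Mul(113, Add(-6, Add(-8, -1, Mul(2, -3)))))) = Mul(-2, Add(104, Mul(113, Add(-6, Add(-8, -1, -6))))) = Mul(-2, Add(104, Mul(113, Add(-6, -15)))) = Mul(-2, Add(104, Mul(113, -21))) = Mul(-2, Add(104, -2373)) = Mul(-2, -2269) = 4538)
Pow(U, -1) = Pow(4538, -1) = Rational(1, 4538)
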